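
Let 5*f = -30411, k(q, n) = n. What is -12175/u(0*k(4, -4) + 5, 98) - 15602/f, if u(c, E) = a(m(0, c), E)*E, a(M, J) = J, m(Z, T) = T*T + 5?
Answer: 378954115/292067244 ≈ 1.2975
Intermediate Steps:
m(Z, T) = 5 + T² (m(Z, T) = T² + 5 = 5 + T²)
f = -30411/5 (f = (⅕)*(-30411) = -30411/5 ≈ -6082.2)
u(c, E) = E² (u(c, E) = E*E = E²)
-12175/u(0*k(4, -4) + 5, 98) - 15602/f = -12175/(98²) - 15602/(-30411/5) = -12175/9604 - 15602*(-5/30411) = -12175*1/9604 + 78010/30411 = -12175/9604 + 78010/30411 = 378954115/292067244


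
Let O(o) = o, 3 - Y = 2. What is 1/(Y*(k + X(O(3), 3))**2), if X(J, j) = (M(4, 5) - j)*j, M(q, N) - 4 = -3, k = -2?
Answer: 1/64 ≈ 0.015625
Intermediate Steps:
M(q, N) = 1 (M(q, N) = 4 - 3 = 1)
Y = 1 (Y = 3 - 1*2 = 3 - 2 = 1)
X(J, j) = j*(1 - j) (X(J, j) = (1 - j)*j = j*(1 - j))
1/(Y*(k + X(O(3), 3))**2) = 1/(1*(-2 + 3*(1 - 1*3))**2) = 1/(1*(-2 + 3*(1 - 3))**2) = 1/(1*(-2 + 3*(-2))**2) = 1/(1*(-2 - 6)**2) = 1/(1*(-8)**2) = 1/(1*64) = 1/64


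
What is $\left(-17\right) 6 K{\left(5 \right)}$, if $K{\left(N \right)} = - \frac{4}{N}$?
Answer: $\frac{408}{5} \approx 81.6$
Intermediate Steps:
$\left(-17\right) 6 K{\left(5 \right)} = \left(-17\right) 6 \left(- \frac{4}{5}\right) = - 102 \left(\left(-4\right) \frac{1}{5}\right) = \left(-102\right) \left(- \frac{4}{5}\right) = \frac{408}{5}$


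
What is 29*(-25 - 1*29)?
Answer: -1566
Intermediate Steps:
29*(-25 - 1*29) = 29*(-25 - 29) = 29*(-54) = -1566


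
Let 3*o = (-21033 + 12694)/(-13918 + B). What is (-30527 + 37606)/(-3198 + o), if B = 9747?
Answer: -88579527/40008235 ≈ -2.2140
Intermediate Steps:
o = 8339/12513 (o = ((-21033 + 12694)/(-13918 + 9747))/3 = (-8339/(-4171))/3 = (-8339*(-1/4171))/3 = (1/3)*(8339/4171) = 8339/12513 ≈ 0.66643)
(-30527 + 37606)/(-3198 + o) = (-30527 + 37606)/(-3198 + 8339/12513) = 7079/(-40008235/12513) = 7079*(-12513/40008235) = -88579527/40008235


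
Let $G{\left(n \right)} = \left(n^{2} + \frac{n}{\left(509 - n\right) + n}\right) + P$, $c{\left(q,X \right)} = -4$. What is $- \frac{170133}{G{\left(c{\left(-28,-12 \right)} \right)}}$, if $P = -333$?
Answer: $\frac{86597697}{161357} \approx 536.68$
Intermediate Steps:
$G{\left(n \right)} = -333 + n^{2} + \frac{n}{509}$ ($G{\left(n \right)} = \left(n^{2} + \frac{n}{\left(509 - n\right) + n}\right) - 333 = \left(n^{2} + \frac{n}{509}\right) - 333 = -333 + n^{2} + \frac{n}{509}$)
$- \frac{170133}{G{\left(c{\left(-28,-12 \right)} \right)}} = - \frac{170133}{-333 + \left(-4\right)^{2} + \frac{1}{509} \left(-4\right)} = - \frac{170133}{-333 + 16 - \frac{4}{509}} = - \frac{170133}{- \frac{161357}{509}} = \left(-170133\right) \left(- \frac{509}{161357}\right) = \frac{86597697}{161357}$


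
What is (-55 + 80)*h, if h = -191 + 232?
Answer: 1025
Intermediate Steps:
h = 41
(-55 + 80)*h = (-55 + 80)*41 = 25*41 = 1025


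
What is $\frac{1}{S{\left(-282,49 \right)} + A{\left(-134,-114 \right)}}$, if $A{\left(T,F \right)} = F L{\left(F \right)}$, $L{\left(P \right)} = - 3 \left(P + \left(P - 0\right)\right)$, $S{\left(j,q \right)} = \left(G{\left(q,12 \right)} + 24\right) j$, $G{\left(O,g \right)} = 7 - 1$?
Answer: $- \frac{1}{86436} \approx -1.1569 \cdot 10^{-5}$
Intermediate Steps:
$G{\left(O,g \right)} = 6$
$S{\left(j,q \right)} = 30 j$ ($S{\left(j,q \right)} = \left(6 + 24\right) j = 30 j$)
$L{\left(P \right)} = - 6 P$ ($L{\left(P \right)} = - 3 \left(P + \left(P + 0\right)\right) = - 3 \left(P + P\right) = - 3 \cdot 2 P = - 6 P$)
$A{\left(T,F \right)} = - 6 F^{2}$ ($A{\left(T,F \right)} = F \left(- 6 F\right) = - 6 F^{2}$)
$\frac{1}{S{\left(-282,49 \right)} + A{\left(-134,-114 \right)}} = \frac{1}{30 \left(-282\right) - 6 \left(-114\right)^{2}} = \frac{1}{-8460 - 77976} = \frac{1}{-86436} = - \frac{1}{86436}$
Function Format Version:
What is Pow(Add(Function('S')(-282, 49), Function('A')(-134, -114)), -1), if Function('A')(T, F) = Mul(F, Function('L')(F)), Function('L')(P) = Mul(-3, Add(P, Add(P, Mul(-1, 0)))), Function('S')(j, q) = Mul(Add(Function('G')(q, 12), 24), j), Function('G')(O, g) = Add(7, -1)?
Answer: Rational(-1, 86436) ≈ -1.1569e-5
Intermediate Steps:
Function('G')(O, g) = 6
Function('S')(j, q) = Mul(30, j) (Function('S')(j, q) = Mul(Add(6, 24), j) = Mul(30, j))
Function('L')(P) = Mul(-6, P) (Function('L')(P) = Mul(-3, Add(P, Add(P, 0))) = Mul(-3, Add(P, P)) = Mul(-3, Mul(2, P)) = Mul(-6, P))
Function('A')(T, F) = Mul(-6, Pow(F, 2)) (Function('A')(T, F) = Mul(F, Mul(-6, F)) = Mul(-6, Pow(F, 2)))
Pow(Add(Function('S')(-282, 49), Function('A')(-134, -114)), -1) = Pow(Add(Mul(30, -282), Mul(-6, Pow(-114, 2))), -1) = Pow(Add(-8460, Mul(-6, 12996)), -1) = Pow(Add(-8460, -77976), -1) = Pow(-86436, -1) = Rational(-1, 86436)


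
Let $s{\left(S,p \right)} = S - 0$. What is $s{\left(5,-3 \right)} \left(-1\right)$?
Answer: $-5$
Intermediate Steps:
$s{\left(S,p \right)} = S$ ($s{\left(S,p \right)} = S + 0 = S$)
$s{\left(5,-3 \right)} \left(-1\right) = 5 \left(-1\right) = -5$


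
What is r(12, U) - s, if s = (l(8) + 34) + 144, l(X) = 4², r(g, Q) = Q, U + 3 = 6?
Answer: -191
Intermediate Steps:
U = 3 (U = -3 + 6 = 3)
l(X) = 16
s = 194 (s = (16 + 34) + 144 = 50 + 144 = 194)
r(12, U) - s = 3 - 1*194 = 3 - 194 = -191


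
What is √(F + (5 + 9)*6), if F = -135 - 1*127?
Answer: I*√178 ≈ 13.342*I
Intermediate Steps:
F = -262 (F = -135 - 127 = -262)
√(F + (5 + 9)*6) = √(-262 + (5 + 9)*6) = √(-262 + 14*6) = √(-262 + 84) = √(-178) = I*√178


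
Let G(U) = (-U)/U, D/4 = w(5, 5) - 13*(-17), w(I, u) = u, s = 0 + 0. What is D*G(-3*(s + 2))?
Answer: -904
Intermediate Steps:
s = 0
D = 904 (D = 4*(5 - 13*(-17)) = 4*(5 + 221) = 4*226 = 904)
G(U) = -1
D*G(-3*(s + 2)) = 904*(-1) = -904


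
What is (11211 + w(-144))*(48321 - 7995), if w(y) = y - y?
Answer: 452094786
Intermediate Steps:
w(y) = 0
(11211 + w(-144))*(48321 - 7995) = (11211 + 0)*(48321 - 7995) = 11211*40326 = 452094786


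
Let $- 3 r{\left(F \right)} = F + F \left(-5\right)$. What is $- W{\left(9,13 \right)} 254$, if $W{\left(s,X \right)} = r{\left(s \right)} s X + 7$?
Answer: $-358394$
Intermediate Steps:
$r{\left(F \right)} = \frac{4 F}{3}$ ($r{\left(F \right)} = - \frac{F + F \left(-5\right)}{3} = - \frac{F - 5 F}{3} = - \frac{\left(-4\right) F}{3} = \frac{4 F}{3}$)
$W{\left(s,X \right)} = 7 + \frac{4 X s^{2}}{3}$ ($W{\left(s,X \right)} = \frac{4 s}{3} s X + 7 = \frac{4 s^{2}}{3} X + 7 = \frac{4 X s^{2}}{3} + 7 = 7 + \frac{4 X s^{2}}{3}$)
$- W{\left(9,13 \right)} 254 = - (7 + \frac{4}{3} \cdot 13 \cdot 9^{2}) 254 = - (7 + \frac{4}{3} \cdot 13 \cdot 81) 254 = - (7 + 1404) 254 = \left(-1\right) 1411 \cdot 254 = \left(-1411\right) 254 = -358394$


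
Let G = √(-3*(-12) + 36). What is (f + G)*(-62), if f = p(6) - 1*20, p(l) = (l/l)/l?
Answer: 3689/3 - 372*√2 ≈ 703.58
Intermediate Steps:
p(l) = 1/l
f = -119/6 (f = 1/6 - 1*20 = ⅙ - 20 = -119/6 ≈ -19.833)
G = 6*√2 (G = √(36 + 36) = √72 = 6*√2 ≈ 8.4853)
(f + G)*(-62) = (-119/6 + 6*√2)*(-62) = 3689/3 - 372*√2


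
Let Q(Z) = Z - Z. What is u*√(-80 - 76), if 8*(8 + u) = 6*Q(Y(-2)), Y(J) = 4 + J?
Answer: -16*I*√39 ≈ -99.92*I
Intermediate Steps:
Q(Z) = 0
u = -8 (u = -8 + (6*0)/8 = -8 + (⅛)*0 = -8 + 0 = -8)
u*√(-80 - 76) = -8*√(-80 - 76) = -16*I*√39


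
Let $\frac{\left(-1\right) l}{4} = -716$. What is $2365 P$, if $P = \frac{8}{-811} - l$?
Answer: $- \frac{5493213880}{811} \approx -6.7734 \cdot 10^{6}$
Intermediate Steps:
$l = 2864$ ($l = \left(-4\right) \left(-716\right) = 2864$)
$P = - \frac{2322712}{811}$ ($P = \frac{8}{-811} - 2864 = 8 \left(- \frac{1}{811}\right) - 2864 = - \frac{8}{811} - 2864 = - \frac{2322712}{811} \approx -2864.0$)
$2365 P = 2365 \left(- \frac{2322712}{811}\right) = - \frac{5493213880}{811}$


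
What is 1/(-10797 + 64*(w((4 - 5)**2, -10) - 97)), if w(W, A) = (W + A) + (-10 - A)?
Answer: -1/17581 ≈ -5.6880e-5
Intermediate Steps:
w(W, A) = -10 + W (w(W, A) = (A + W) + (-10 - A) = -10 + W)
1/(-10797 + 64*(w((4 - 5)**2, -10) - 97)) = 1/(-10797 + 64*((-10 + (4 - 5)**2) - 97)) = 1/(-10797 + 64*((-10 + (-1)**2) - 97)) = 1/(-10797 + 64*((-10 + 1) - 97)) = 1/(-10797 + 64*(-9 - 97)) = 1/(-10797 + 64*(-106)) = 1/(-10797 - 6784) = 1/(-17581) = -1/17581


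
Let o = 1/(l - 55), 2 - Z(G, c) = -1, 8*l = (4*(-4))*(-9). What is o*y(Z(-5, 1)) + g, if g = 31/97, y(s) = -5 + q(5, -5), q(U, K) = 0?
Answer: 1632/3589 ≈ 0.45472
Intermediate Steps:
l = 18 (l = ((4*(-4))*(-9))/8 = (-16*(-9))/8 = (⅛)*144 = 18)
Z(G, c) = 3 (Z(G, c) = 2 - 1*(-1) = 2 + 1 = 3)
y(s) = -5 (y(s) = -5 + 0 = -5)
o = -1/37 (o = 1/(18 - 55) = 1/(-37) = -1/37 ≈ -0.027027)
g = 31/97 (g = 31*(1/97) = 31/97 ≈ 0.31959)
o*y(Z(-5, 1)) + g = -1/37*(-5) + 31/97 = 5/37 + 31/97 = 1632/3589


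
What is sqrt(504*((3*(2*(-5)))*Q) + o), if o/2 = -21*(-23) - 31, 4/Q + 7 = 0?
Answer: 2*sqrt(2386) ≈ 97.693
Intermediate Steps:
Q = -4/7 (Q = 4/(-7 + 0) = 4/(-7) = 4*(-1/7) = -4/7 ≈ -0.57143)
o = 904 (o = 2*(-21*(-23) - 31) = 2*(483 - 31) = 2*452 = 904)
sqrt(504*((3*(2*(-5)))*Q) + o) = sqrt(504*((3*(2*(-5)))*(-4/7)) + 904) = sqrt(504*((3*(-10))*(-4/7)) + 904) = sqrt(504*(-30*(-4/7)) + 904) = sqrt(504*(120/7) + 904) = sqrt(8640 + 904) = sqrt(9544) = 2*sqrt(2386)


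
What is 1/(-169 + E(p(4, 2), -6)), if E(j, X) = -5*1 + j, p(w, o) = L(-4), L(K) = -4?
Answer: -1/178 ≈ -0.0056180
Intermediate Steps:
p(w, o) = -4
E(j, X) = -5 + j
1/(-169 + E(p(4, 2), -6)) = 1/(-169 + (-5 - 4)) = 1/(-169 - 9) = 1/(-178) = -1/178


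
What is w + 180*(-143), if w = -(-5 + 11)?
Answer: -25746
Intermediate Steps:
w = -6 (w = -1*6 = -6)
w + 180*(-143) = -6 + 180*(-143) = -6 - 25740 = -25746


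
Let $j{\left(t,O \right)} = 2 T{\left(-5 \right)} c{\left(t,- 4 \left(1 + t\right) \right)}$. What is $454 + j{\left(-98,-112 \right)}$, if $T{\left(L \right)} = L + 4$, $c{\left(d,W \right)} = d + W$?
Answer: $-126$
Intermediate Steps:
$c{\left(d,W \right)} = W + d$
$T{\left(L \right)} = 4 + L$
$j{\left(t,O \right)} = 8 + 6 t$ ($j{\left(t,O \right)} = 2 \left(4 - 5\right) \left(- 4 \left(1 + t\right) + t\right) = 2 \left(-1\right) \left(\left(-4 - 4 t\right) + t\right) = - 2 \left(-4 - 3 t\right) = 8 + 6 t$)
$454 + j{\left(-98,-112 \right)} = 454 + \left(8 + 6 \left(-98\right)\right) = 454 + \left(8 - 588\right) = 454 - 580 = -126$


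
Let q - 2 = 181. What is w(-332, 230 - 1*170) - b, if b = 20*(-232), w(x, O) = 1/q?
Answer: 849121/183 ≈ 4640.0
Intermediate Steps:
q = 183 (q = 2 + 181 = 183)
w(x, O) = 1/183
b = -4640
w(-332, 230 - 1*170) - b = 1/183 - 1*(-4640) = 1/183 + 4640 = 849121/183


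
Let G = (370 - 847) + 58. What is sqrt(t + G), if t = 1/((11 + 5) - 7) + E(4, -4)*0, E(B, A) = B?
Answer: I*sqrt(3770)/3 ≈ 20.467*I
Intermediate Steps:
t = 1/9 (t = 1/((11 + 5) - 7) + 4*0 = 1/(16 - 7) + 0 = 1/9 + 0 = 1/9 ≈ 0.11111)
G = -419 (G = -477 + 58 = -419)
sqrt(t + G) = sqrt(1/9 - 419) = sqrt(-3770/9) = I*sqrt(3770)/3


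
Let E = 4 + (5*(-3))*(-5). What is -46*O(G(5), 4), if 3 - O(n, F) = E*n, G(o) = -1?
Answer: -3772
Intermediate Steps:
E = 79 (E = 4 - 15*(-5) = 4 + 75 = 79)
O(n, F) = 3 - 79*n
-46*O(G(5), 4) = -46*(3 - 79*(-1)) = -46*(3 + 79) = -46*82 = -3772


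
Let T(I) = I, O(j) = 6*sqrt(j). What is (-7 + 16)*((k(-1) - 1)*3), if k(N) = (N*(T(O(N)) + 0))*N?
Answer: -27 + 162*I ≈ -27.0 + 162.0*I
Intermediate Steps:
k(N) = 6*N**(5/2) (k(N) = (N*(6*sqrt(N) + 0))*N = (N*(6*sqrt(N)))*N = (6*N**(3/2))*N = 6*N**(5/2))
(-7 + 16)*((k(-1) - 1)*3) = (-7 + 16)*((6*(-1)**(5/2) - 1)*3) = 9*((6*I - 1)*3) = 9*((-1 + 6*I)*3) = 9*(-3 + 18*I) = -27 + 162*I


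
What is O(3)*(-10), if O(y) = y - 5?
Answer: 20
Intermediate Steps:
O(y) = -5 + y
O(3)*(-10) = (-5 + 3)*(-10) = -2*(-10) = 20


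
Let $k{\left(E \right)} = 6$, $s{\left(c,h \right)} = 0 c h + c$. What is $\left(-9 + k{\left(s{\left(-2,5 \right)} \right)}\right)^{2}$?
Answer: $9$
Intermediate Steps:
$s{\left(c,h \right)} = c$ ($s{\left(c,h \right)} = 0 h + c = 0 + c = c$)
$\left(-9 + k{\left(s{\left(-2,5 \right)} \right)}\right)^{2} = \left(-9 + 6\right)^{2} = \left(-3\right)^{2} = 9$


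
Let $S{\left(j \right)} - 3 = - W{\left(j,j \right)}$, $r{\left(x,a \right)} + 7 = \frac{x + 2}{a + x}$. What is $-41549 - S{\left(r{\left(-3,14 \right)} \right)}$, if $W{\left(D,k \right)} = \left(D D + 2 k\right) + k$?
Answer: $- \frac{5024282}{121} \approx -41523.0$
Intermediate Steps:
$r{\left(x,a \right)} = -7 + \frac{2 + x}{a + x}$ ($r{\left(x,a \right)} = -7 + \frac{x + 2}{a + x} = -7 + \frac{2 + x}{a + x}$)
$W{\left(D,k \right)} = D^{2} + 3 k$ ($W{\left(D,k \right)} = \left(D^{2} + 2 k\right) + k = D^{2} + 3 k$)
$S{\left(j \right)} = 3 - j^{2} - 3 j$ ($S{\left(j \right)} = 3 - \left(j^{2} + 3 j\right) = 3 - j^{2} - 3 j$)
$-41549 - S{\left(r{\left(-3,14 \right)} \right)} = -41549 - \left(3 - \left(\frac{2 - 98 - -18}{14 - 3}\right)^{2} - 3 \frac{2 - 98 - -18}{14 - 3}\right) = -41549 - \left(3 - \left(\frac{2 - 98 + 18}{11}\right)^{2} - 3 \frac{2 - 98 + 18}{11}\right) = -41549 - \left(3 - \left(\frac{1}{11} \left(-78\right)\right)^{2} - 3 \cdot \frac{1}{11} \left(-78\right)\right) = -41549 - \left(3 - \left(- \frac{78}{11}\right)^{2} - - \frac{234}{11}\right) = -41549 - \left(3 - \frac{6084}{121} + \frac{234}{11}\right) = -41549 - - \frac{3147}{121} = -41549 + \frac{3147}{121} = - \frac{5024282}{121}$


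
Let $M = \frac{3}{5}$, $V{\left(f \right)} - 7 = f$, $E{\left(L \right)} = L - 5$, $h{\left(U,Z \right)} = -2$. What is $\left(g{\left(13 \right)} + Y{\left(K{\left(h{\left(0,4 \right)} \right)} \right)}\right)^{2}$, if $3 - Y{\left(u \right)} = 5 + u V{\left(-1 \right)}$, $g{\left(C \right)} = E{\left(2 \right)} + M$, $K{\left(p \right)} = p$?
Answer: $\frac{1444}{25} \approx 57.76$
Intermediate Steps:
$E{\left(L \right)} = -5 + L$
$V{\left(f \right)} = 7 + f$
$M = \frac{3}{5}$ ($M = 3 \cdot \frac{1}{5} = \frac{3}{5} \approx 0.6$)
$g{\left(C \right)} = - \frac{12}{5}$ ($g{\left(C \right)} = \left(-5 + 2\right) + \frac{3}{5} = -3 + \frac{3}{5} = - \frac{12}{5}$)
$Y{\left(u \right)} = -2 - 6 u$ ($Y{\left(u \right)} = 3 - \left(5 + u \left(7 - 1\right)\right) = 3 - \left(5 + u 6\right) = 3 - \left(5 + 6 u\right) = -2 - 6 u$)
$\left(g{\left(13 \right)} + Y{\left(K{\left(h{\left(0,4 \right)} \right)} \right)}\right)^{2} = \left(- \frac{12}{5} - -10\right)^{2} = \left(- \frac{12}{5} + \left(-2 + 12\right)\right)^{2} = \left(- \frac{12}{5} + 10\right)^{2} = \left(\frac{38}{5}\right)^{2} = \frac{1444}{25}$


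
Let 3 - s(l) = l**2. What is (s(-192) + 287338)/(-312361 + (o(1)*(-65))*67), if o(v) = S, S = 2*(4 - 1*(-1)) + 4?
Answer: -13183/19649 ≈ -0.67093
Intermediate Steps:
S = 14 (S = 2*(4 + 1) + 4 = 2*5 + 4 = 10 + 4 = 14)
o(v) = 14
s(l) = 3 - l**2
(s(-192) + 287338)/(-312361 + (o(1)*(-65))*67) = ((3 - 1*(-192)**2) + 287338)/(-312361 + (14*(-65))*67) = ((3 - 1*36864) + 287338)/(-312361 - 910*67) = ((3 - 36864) + 287338)/(-312361 - 60970) = (-36861 + 287338)/(-373331) = 250477*(-1/373331) = -13183/19649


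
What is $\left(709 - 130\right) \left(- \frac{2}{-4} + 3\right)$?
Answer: $\frac{4053}{2} \approx 2026.5$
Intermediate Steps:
$\left(709 - 130\right) \left(- \frac{2}{-4} + 3\right) = 579 \left(\left(-2\right) \left(- \frac{1}{4}\right) + 3\right) = 579 \left(\frac{1}{2} + 3\right) = 579 \cdot \frac{7}{2} = \frac{4053}{2}$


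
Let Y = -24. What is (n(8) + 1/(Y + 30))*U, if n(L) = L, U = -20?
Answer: -490/3 ≈ -163.33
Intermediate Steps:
(n(8) + 1/(Y + 30))*U = (8 + 1/(-24 + 30))*(-20) = (8 + 1/6)*(-20) = (8 + ⅙)*(-20) = (49/6)*(-20) = -490/3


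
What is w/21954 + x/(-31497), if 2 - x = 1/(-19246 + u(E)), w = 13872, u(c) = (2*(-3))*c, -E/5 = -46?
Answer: 500618773779/792365136466 ≈ 0.63180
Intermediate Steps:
E = 230 (E = -5*(-46) = 230)
u(c) = -6*c
x = 41253/20626 (x = 2 - 1/(-19246 - 6*230) = 2 - 1/(-19246 - 1380) = 2 - 1/(-20626) = 2 - 1*(-1/20626) = 2 + 1/20626 = 41253/20626 ≈ 2.0000)
w/21954 + x/(-31497) = 13872/21954 + (41253/20626)/(-31497) = 13872*(1/21954) + (41253/20626)*(-1/31497) = 2312/3659 - 13751/216552374 = 500618773779/792365136466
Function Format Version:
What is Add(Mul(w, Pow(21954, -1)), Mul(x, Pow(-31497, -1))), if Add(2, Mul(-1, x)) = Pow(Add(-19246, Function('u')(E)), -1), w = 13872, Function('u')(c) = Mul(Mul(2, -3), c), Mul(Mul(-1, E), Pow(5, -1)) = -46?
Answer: Rational(500618773779, 792365136466) ≈ 0.63180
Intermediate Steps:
E = 230 (E = Mul(-5, -46) = 230)
Function('u')(c) = Mul(-6, c)
x = Rational(41253, 20626) (x = Add(2, Mul(-1, Pow(Add(-19246, Mul(-6, 230)), -1))) = Add(2, Mul(-1, Pow(Add(-19246, -1380), -1))) = Add(2, Mul(-1, Pow(-20626, -1))) = Add(2, Mul(-1, Rational(-1, 20626))) = Add(2, Rational(1, 20626)) = Rational(41253, 20626) ≈ 2.0000)
Add(Mul(w, Pow(21954, -1)), Mul(x, Pow(-31497, -1))) = Add(Mul(13872, Pow(21954, -1)), Mul(Rational(41253, 20626), Pow(-31497, -1))) = Add(Mul(13872, Rational(1, 21954)), Mul(Rational(41253, 20626), Rational(-1, 31497))) = Add(Rational(2312, 3659), Rational(-13751, 216552374)) = Rational(500618773779, 792365136466)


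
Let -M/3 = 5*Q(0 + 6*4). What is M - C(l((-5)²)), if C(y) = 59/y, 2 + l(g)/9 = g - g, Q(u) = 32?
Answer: -8581/18 ≈ -476.72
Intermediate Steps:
l(g) = -18 (l(g) = -18 + 9*(g - g) = -18 + 9*0 = -18 + 0 = -18)
M = -480 (M = -15*32 = -3*160 = -480)
M - C(l((-5)²)) = -480 - 59/(-18) = -480 - 59*(-1)/18 = -480 - 1*(-59/18) = -480 + 59/18 = -8581/18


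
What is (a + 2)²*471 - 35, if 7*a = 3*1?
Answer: 134404/49 ≈ 2742.9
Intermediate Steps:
a = 3/7 (a = (3*1)/7 = (⅐)*3 = 3/7 ≈ 0.42857)
(a + 2)²*471 - 35 = (3/7 + 2)²*471 - 35 = (17/7)²*471 - 35 = (289/49)*471 - 35 = 136119/49 - 35 = 134404/49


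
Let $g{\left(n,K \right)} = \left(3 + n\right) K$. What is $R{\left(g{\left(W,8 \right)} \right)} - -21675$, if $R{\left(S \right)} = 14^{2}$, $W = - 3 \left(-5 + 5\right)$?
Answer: $21871$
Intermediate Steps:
$W = 0$ ($W = \left(-3\right) 0 = 0$)
$g{\left(n,K \right)} = K \left(3 + n\right)$
$R{\left(S \right)} = 196$
$R{\left(g{\left(W,8 \right)} \right)} - -21675 = 196 - -21675 = 196 + 21675 = 21871$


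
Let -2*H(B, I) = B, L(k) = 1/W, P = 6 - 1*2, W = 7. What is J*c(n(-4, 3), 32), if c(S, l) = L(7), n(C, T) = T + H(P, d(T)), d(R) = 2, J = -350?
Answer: -50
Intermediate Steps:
P = 4 (P = 6 - 2 = 4)
L(k) = 1/7
H(B, I) = -B/2
n(C, T) = -2 + T (n(C, T) = T - 1/2*4 = T - 2 = -2 + T)
c(S, l) = 1/7
J*c(n(-4, 3), 32) = -350*1/7 = -50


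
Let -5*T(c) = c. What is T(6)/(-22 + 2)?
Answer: 3/50 ≈ 0.060000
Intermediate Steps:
T(c) = -c/5
T(6)/(-22 + 2) = (-⅕*6)/(-22 + 2) = -6/5/(-20) = -1/20*(-6/5) = 3/50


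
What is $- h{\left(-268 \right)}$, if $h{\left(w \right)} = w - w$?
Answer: $0$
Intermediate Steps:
$h{\left(w \right)} = 0$
$- h{\left(-268 \right)} = \left(-1\right) 0 = 0$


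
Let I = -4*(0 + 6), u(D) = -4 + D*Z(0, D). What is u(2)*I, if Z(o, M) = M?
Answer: 0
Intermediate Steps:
u(D) = -4 + D² (u(D) = -4 + D*D = -4 + D²)
I = -24 (I = -4*6 = -24)
u(2)*I = (-4 + 2²)*(-24) = (-4 + 4)*(-24) = 0*(-24) = 0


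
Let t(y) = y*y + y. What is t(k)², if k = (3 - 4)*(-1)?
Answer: 4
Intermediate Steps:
k = 1 (k = -1*(-1) = 1)
t(y) = y + y² (t(y) = y² + y = y + y²)
t(k)² = (1*(1 + 1))² = (1*2)² = 2² = 4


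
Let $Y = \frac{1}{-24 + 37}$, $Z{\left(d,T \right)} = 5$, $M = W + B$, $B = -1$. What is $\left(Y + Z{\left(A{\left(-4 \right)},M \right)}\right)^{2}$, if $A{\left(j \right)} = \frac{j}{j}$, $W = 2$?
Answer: $\frac{4356}{169} \approx 25.775$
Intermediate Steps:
$M = 1$ ($M = 2 - 1 = 1$)
$A{\left(j \right)} = 1$
$Y = \frac{1}{13} \approx 0.076923$
$\left(Y + Z{\left(A{\left(-4 \right)},M \right)}\right)^{2} = \left(\frac{1}{13} + 5\right)^{2} = \left(\frac{66}{13}\right)^{2} = \frac{4356}{169}$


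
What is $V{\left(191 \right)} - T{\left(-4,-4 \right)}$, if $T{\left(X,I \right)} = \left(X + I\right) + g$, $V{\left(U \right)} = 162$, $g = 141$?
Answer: $29$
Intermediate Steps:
$T{\left(X,I \right)} = 141 + I + X$ ($T{\left(X,I \right)} = \left(X + I\right) + 141 = \left(I + X\right) + 141 = 141 + I + X$)
$V{\left(191 \right)} - T{\left(-4,-4 \right)} = 162 - \left(141 - 4 - 4\right) = 162 - 133 = 29$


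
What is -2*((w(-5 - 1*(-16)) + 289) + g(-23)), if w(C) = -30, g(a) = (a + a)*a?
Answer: -2634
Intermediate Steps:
g(a) = 2*a**2 (g(a) = (2*a)*a = 2*a**2)
-2*((w(-5 - 1*(-16)) + 289) + g(-23)) = -2*((-30 + 289) + 2*(-23)**2) = -2*(259 + 2*529) = -2*(259 + 1058) = -2*1317 = -2634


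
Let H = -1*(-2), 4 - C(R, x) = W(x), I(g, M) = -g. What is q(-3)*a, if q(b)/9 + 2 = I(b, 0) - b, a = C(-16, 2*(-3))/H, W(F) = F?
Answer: 180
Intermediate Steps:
C(R, x) = 4 - x
H = 2
a = 5 (a = (4 - 2*(-3))/2 = (4 - 1*(-6))*(1/2) = (4 + 6)*(1/2) = 10*(1/2) = 5)
q(b) = -18 - 18*b (q(b) = -18 + 9*(-b - b) = -18 + 9*(-2*b) = -18 - 18*b)
q(-3)*a = (-18 - 18*(-3))*5 = (-18 + 54)*5 = 36*5 = 180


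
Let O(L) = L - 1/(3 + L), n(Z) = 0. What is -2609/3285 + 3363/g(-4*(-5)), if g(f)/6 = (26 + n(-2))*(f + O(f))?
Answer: -39981737/156983580 ≈ -0.25469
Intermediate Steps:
g(f) = 156*f + 156*(-1 + f² + 3*f)/(3 + f) (g(f) = 6*((26 + 0)*(f + (-1 + f² + 3*f)/(3 + f))) = 6*(26*(f + (-1 + f² + 3*f)/(3 + f))) = 6*(26*f + 26*(-1 + f² + 3*f)/(3 + f)) = 156*f + 156*(-1 + f² + 3*f)/(3 + f))
-2609/3285 + 3363/g(-4*(-5)) = -2609/3285 + 3363/((156*(-1 + 2*(-4*(-5))² + 6*(-4*(-5)))/(3 - 4*(-5)))) = -2609*1/3285 + 3363/((156*(-1 + 2*20² + 6*20)/(3 + 20))) = -2609/3285 + 3363/((156*(-1 + 2*400 + 120)/23)) = -2609/3285 + 3363/((156*(1/23)*(-1 + 800 + 120))) = -2609/3285 + 3363/((156*(1/23)*919)) = -2609/3285 + 3363/(143364/23) = -2609/3285 + 3363*(23/143364) = -2609/3285 + 25783/47788 = -39981737/156983580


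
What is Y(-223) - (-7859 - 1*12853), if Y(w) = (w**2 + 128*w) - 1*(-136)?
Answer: 42033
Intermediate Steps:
Y(w) = 136 + w**2 + 128*w (Y(w) = (w**2 + 128*w) + 136 = 136 + w**2 + 128*w)
Y(-223) - (-7859 - 1*12853) = (136 + (-223)**2 + 128*(-223)) - (-7859 - 1*12853) = (136 + 49729 - 28544) - (-7859 - 12853) = 21321 - 1*(-20712) = 21321 + 20712 = 42033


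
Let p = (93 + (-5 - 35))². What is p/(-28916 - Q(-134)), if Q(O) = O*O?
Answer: -2809/46872 ≈ -0.059929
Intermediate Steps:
Q(O) = O²
p = 2809 (p = (93 - 40)² = 53² = 2809)
p/(-28916 - Q(-134)) = 2809/(-28916 - 1*(-134)²) = 2809/(-28916 - 1*17956) = 2809/(-28916 - 17956) = 2809/(-46872) = 2809*(-1/46872) = -2809/46872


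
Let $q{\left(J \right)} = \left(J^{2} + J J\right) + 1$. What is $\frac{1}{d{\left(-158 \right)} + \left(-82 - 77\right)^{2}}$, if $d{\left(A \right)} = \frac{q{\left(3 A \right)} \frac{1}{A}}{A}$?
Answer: $\frac{24964}{631564237} \approx 3.9527 \cdot 10^{-5}$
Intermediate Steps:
$q{\left(J \right)} = 1 + 2 J^{2}$ ($q{\left(J \right)} = \left(J^{2} + J^{2}\right) + 1 = 2 J^{2} + 1 = 1 + 2 J^{2}$)
$d{\left(A \right)} = \frac{1 + 18 A^{2}}{A^{2}}$ ($d{\left(A \right)} = \frac{\left(1 + 2 \left(3 A\right)^{2}\right) \frac{1}{A}}{A} = \frac{\left(1 + 2 \cdot 9 A^{2}\right) \frac{1}{A}}{A} = \frac{\left(1 + 18 A^{2}\right) \frac{1}{A}}{A} = \frac{\frac{1}{A} \left(1 + 18 A^{2}\right)}{A} = \frac{1 + 18 A^{2}}{A^{2}}$)
$\frac{1}{d{\left(-158 \right)} + \left(-82 - 77\right)^{2}} = \frac{1}{\left(18 + \frac{1}{24964}\right) + \left(-82 - 77\right)^{2}} = \frac{1}{\left(18 + \frac{1}{24964}\right) + \left(-159\right)^{2}} = \frac{1}{\frac{449353}{24964} + 25281} = \frac{1}{\frac{631564237}{24964}} = \frac{24964}{631564237}$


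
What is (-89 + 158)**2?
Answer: 4761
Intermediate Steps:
(-89 + 158)**2 = 69**2 = 4761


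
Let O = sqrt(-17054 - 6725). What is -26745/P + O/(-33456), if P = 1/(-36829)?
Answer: 984991605 - I*sqrt(23779)/33456 ≈ 9.8499e+8 - 0.0046092*I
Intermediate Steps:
O = I*sqrt(23779) (O = sqrt(-23779) = I*sqrt(23779) ≈ 154.2*I)
P = -1/36829 ≈ -2.7153e-5
-26745/P + O/(-33456) = -26745/(-1/36829) + (I*sqrt(23779))/(-33456) = -26745*(-36829) + (I*sqrt(23779))*(-1/33456) = 984991605 - I*sqrt(23779)/33456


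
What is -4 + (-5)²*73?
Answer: 1821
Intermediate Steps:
-4 + (-5)²*73 = -4 + 25*73 = -4 + 1825 = 1821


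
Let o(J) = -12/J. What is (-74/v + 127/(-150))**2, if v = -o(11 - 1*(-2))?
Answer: 36917776/5625 ≈ 6563.2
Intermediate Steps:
v = 12/13 (v = -(-12)/(11 - 1*(-2)) = -(-12)/(11 + 2) = -(-12)/13 = -1*(-12/13) = 12/13 ≈ 0.92308)
(-74/v + 127/(-150))**2 = (-74/12/13 + 127/(-150))**2 = (-74*13/12 + 127*(-1/150))**2 = (-481/6 - 127/150)**2 = (-6076/75)**2 = 36917776/5625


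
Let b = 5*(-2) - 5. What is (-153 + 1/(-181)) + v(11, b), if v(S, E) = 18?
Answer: -24436/181 ≈ -135.01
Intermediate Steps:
b = -15 (b = -10 - 5 = -15)
(-153 + 1/(-181)) + v(11, b) = (-153 + 1/(-181)) + 18 = (-153 - 1/181) + 18 = -27694/181 + 18 = -24436/181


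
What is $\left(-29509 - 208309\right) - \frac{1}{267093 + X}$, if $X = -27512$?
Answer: $- \frac{56976674259}{239581} \approx -2.3782 \cdot 10^{5}$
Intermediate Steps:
$\left(-29509 - 208309\right) - \frac{1}{267093 + X} = \left(-29509 - 208309\right) - \frac{1}{267093 - 27512} = \left(-29509 - 208309\right) - \frac{1}{239581} = -237818 - \frac{1}{239581} = - \frac{56976674259}{239581}$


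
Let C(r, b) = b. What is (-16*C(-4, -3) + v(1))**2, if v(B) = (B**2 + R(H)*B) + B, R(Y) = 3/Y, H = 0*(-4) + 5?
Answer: 64009/25 ≈ 2560.4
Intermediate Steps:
H = 5 (H = 0 + 5 = 5)
v(B) = B**2 + 8*B/5 (v(B) = (B**2 + (3/5)*B) + B = (B**2 + (3*(1/5))*B) + B = (B**2 + 3*B/5) + B = B**2 + 8*B/5)
(-16*C(-4, -3) + v(1))**2 = (-16*(-3) + (1/5)*1*(8 + 5*1))**2 = (48 + (1/5)*1*(8 + 5))**2 = (48 + (1/5)*1*13)**2 = (48 + 13/5)**2 = (253/5)**2 = 64009/25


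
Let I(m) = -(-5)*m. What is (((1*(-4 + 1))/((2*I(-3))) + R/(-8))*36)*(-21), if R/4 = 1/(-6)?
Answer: -693/5 ≈ -138.60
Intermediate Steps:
I(m) = 5*m
R = -⅔ (R = 4/(-6) = 4*(-⅙) = -⅔ ≈ -0.66667)
(((1*(-4 + 1))/((2*I(-3))) + R/(-8))*36)*(-21) = (((1*(-4 + 1))/((2*(5*(-3)))) - ⅔/(-8))*36)*(-21) = (((1*(-3))/((2*(-15))) - ⅔*(-⅛))*36)*(-21) = ((-3/(-30) + 1/12)*36)*(-21) = ((-3*(-1/30) + 1/12)*36)*(-21) = ((⅒ + 1/12)*36)*(-21) = ((11/60)*36)*(-21) = (33/5)*(-21) = -693/5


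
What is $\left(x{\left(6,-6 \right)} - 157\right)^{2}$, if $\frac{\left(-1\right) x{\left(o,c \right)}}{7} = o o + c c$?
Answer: $436921$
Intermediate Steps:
$x{\left(o,c \right)} = - 7 c^{2} - 7 o^{2}$ ($x{\left(o,c \right)} = - 7 \left(o o + c c\right) = - 7 \left(o^{2} + c^{2}\right) = - 7 \left(c^{2} + o^{2}\right) = - 7 c^{2} - 7 o^{2}$)
$\left(x{\left(6,-6 \right)} - 157\right)^{2} = \left(\left(- 7 \left(-6\right)^{2} - 7 \cdot 6^{2}\right) - 157\right)^{2} = \left(\left(\left(-7\right) 36 - 252\right) - 157\right)^{2} = \left(\left(-252 - 252\right) - 157\right)^{2} = \left(-504 - 157\right)^{2} = \left(-661\right)^{2} = 436921$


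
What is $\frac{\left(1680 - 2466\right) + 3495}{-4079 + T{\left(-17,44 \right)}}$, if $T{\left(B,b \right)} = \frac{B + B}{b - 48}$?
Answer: $- \frac{774}{1163} \approx -0.66552$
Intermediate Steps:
$T{\left(B,b \right)} = \frac{2 B}{-48 + b}$
$\frac{\left(1680 - 2466\right) + 3495}{-4079 + T{\left(-17,44 \right)}} = \frac{\left(1680 - 2466\right) + 3495}{-4079 + 2 \left(-17\right) \frac{1}{-48 + 44}} = \frac{\left(1680 - 2466\right) + 3495}{-4079 + 2 \left(-17\right) \frac{1}{-4}} = \frac{-786 + 3495}{-4079 + 2 \left(-17\right) \left(- \frac{1}{4}\right)} = \frac{2709}{-4079 + \frac{17}{2}} = \frac{2709}{- \frac{8141}{2}} = 2709 \left(- \frac{2}{8141}\right) = - \frac{774}{1163}$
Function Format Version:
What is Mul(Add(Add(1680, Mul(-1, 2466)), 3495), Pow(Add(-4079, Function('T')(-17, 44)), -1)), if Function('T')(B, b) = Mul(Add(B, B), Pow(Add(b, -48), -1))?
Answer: Rational(-774, 1163) ≈ -0.66552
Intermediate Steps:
Function('T')(B, b) = Mul(2, B, Pow(Add(-48, b), -1)) (Function('T')(B, b) = Mul(Mul(2, B), Pow(Add(-48, b), -1)) = Mul(2, B, Pow(Add(-48, b), -1)))
Mul(Add(Add(1680, Mul(-1, 2466)), 3495), Pow(Add(-4079, Function('T')(-17, 44)), -1)) = Mul(Add(Add(1680, Mul(-1, 2466)), 3495), Pow(Add(-4079, Mul(2, -17, Pow(Add(-48, 44), -1))), -1)) = Mul(Add(Add(1680, -2466), 3495), Pow(Add(-4079, Mul(2, -17, Pow(-4, -1))), -1)) = Mul(Add(-786, 3495), Pow(Add(-4079, Mul(2, -17, Rational(-1, 4))), -1)) = Mul(2709, Pow(Add(-4079, Rational(17, 2)), -1)) = Mul(2709, Pow(Rational(-8141, 2), -1)) = Mul(2709, Rational(-2, 8141)) = Rational(-774, 1163)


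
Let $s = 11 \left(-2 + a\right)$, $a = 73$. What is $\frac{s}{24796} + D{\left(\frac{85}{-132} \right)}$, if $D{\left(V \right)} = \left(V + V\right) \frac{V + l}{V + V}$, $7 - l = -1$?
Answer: $\frac{3022501}{409134} \approx 7.3876$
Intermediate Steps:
$l = 8$ ($l = 7 - -1 = 7 + 1 = 8$)
$s = 781$ ($s = 11 \left(-2 + 73\right) = 11 \cdot 71 = 781$)
$D{\left(V \right)} = 8 + V$ ($D{\left(V \right)} = \left(V + V\right) \frac{V + 8}{V + V} = 2 V \frac{8 + V}{2 V} = 8 + V$)
$\frac{s}{24796} + D{\left(\frac{85}{-132} \right)} = \frac{781}{24796} + \left(8 + \frac{85}{-132}\right) = 781 \cdot \frac{1}{24796} + \left(8 + 85 \left(- \frac{1}{132}\right)\right) = \frac{781}{24796} + \left(8 - \frac{85}{132}\right) = \frac{781}{24796} + \frac{971}{132} = \frac{3022501}{409134}$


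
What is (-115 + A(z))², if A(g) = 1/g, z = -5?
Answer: 331776/25 ≈ 13271.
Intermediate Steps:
(-115 + A(z))² = (-115 + 1/(-5))² = (-115 - ⅕)² = (-576/5)² = 331776/25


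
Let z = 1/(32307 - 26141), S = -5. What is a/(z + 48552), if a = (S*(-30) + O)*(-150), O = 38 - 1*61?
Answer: -117462300/299371633 ≈ -0.39236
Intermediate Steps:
z = 1/6166 ≈ 0.00016218
O = -23 (O = 38 - 61 = -23)
a = -19050 (a = (-5*(-30) - 23)*(-150) = (150 - 23)*(-150) = 127*(-150) = -19050)
a/(z + 48552) = -19050/(1/6166 + 48552) = -19050/299371633/6166 = -19050*6166/299371633 = -117462300/299371633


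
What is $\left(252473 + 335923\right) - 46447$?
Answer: $541949$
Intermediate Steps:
$\left(252473 + 335923\right) - 46447 = 588396 - 46447 = 541949$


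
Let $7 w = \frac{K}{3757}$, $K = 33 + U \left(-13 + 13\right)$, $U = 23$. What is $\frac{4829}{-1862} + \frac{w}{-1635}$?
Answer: $- \frac{9887694311}{3812566030} \approx -2.5934$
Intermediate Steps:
$K = 33$ ($K = 33 + 23 \left(-13 + 13\right) = 33 + 23 \cdot 0 = 33 + 0 = 33$)
$w = \frac{33}{26299}$ ($w = \frac{33 \cdot \frac{1}{3757}}{7} = \frac{1}{7} \cdot \frac{33}{3757} = \frac{33}{26299} \approx 0.0012548$)
$\frac{4829}{-1862} + \frac{w}{-1635} = \frac{4829}{-1862} + \frac{33}{26299 \left(-1635\right)} = 4829 \left(- \frac{1}{1862}\right) + \frac{33}{26299} \left(- \frac{1}{1635}\right) = - \frac{4829}{1862} - \frac{11}{14332955} = - \frac{9887694311}{3812566030}$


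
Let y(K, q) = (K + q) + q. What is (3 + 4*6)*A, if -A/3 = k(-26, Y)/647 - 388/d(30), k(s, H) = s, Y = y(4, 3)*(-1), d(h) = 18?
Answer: 1131768/647 ≈ 1749.3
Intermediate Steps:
y(K, q) = K + 2*q
Y = -10 (Y = (4 + 2*3)*(-1) = (4 + 6)*(-1) = 10*(-1) = -10)
A = 125752/1941 (A = -3*(-26/647 - 388/18) = -3*(-26*1/647 - 388*1/18) = -3*(-26/647 - 194/9) = -3*(-125752/5823) = 125752/1941 ≈ 64.787)
(3 + 4*6)*A = (3 + 4*6)*(125752/1941) = (3 + 24)*(125752/1941) = 27*(125752/1941) = 1131768/647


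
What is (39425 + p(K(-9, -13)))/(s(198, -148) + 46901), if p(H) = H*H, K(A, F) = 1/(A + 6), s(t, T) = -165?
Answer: 177413/210312 ≈ 0.84357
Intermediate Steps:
K(A, F) = 1/(6 + A)
p(H) = H**2
(39425 + p(K(-9, -13)))/(s(198, -148) + 46901) = (39425 + (1/(6 - 9))**2)/(-165 + 46901) = (39425 + (1/(-3))**2)/46736 = (39425 + (-1/3)**2)*(1/46736) = (39425 + 1/9)*(1/46736) = (354826/9)*(1/46736) = 177413/210312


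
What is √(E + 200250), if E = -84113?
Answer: √116137 ≈ 340.79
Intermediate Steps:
√(E + 200250) = √(-84113 + 200250) = √116137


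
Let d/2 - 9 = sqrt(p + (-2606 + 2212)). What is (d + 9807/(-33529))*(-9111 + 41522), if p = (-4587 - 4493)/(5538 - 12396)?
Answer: 19242896865/33529 + 64822*I*sqrt(513011166)/1143 ≈ 5.7392e+5 + 1.2845e+6*I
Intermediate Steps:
p = 4540/3429 (p = -9080/(-6858) = -9080*(-1/6858) = 4540/3429 ≈ 1.3240)
d = 18 + 2*I*sqrt(513011166)/1143 (d = 18 + 2*sqrt(4540/3429 + (-2606 + 2212)) = 18 + 2*sqrt(4540/3429 - 394) = 18 + 2*sqrt(-1346486/3429) = 18 + 2*(I*sqrt(513011166)/1143) = 18 + 2*I*sqrt(513011166)/1143 ≈ 18.0 + 39.632*I)
(d + 9807/(-33529))*(-9111 + 41522) = ((18 + 2*I*sqrt(513011166)/1143) + 9807/(-33529))*(-9111 + 41522) = ((18 + 2*I*sqrt(513011166)/1143) + 9807*(-1/33529))*32411 = ((18 + 2*I*sqrt(513011166)/1143) - 9807/33529)*32411 = (593715/33529 + 2*I*sqrt(513011166)/1143)*32411 = 19242896865/33529 + 64822*I*sqrt(513011166)/1143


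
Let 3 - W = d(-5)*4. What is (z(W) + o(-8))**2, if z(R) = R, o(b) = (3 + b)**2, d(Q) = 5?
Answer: 64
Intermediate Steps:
W = -17 (W = 3 - 5*4 = 3 - 1*20 = 3 - 20 = -17)
(z(W) + o(-8))**2 = (-17 + (3 - 8)**2)**2 = (-17 + (-5)**2)**2 = (-17 + 25)**2 = 8**2 = 64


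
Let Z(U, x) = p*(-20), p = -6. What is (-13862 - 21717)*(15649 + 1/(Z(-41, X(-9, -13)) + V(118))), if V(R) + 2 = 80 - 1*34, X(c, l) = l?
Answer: -91311262023/164 ≈ -5.5678e+8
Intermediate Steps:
V(R) = 44 (V(R) = -2 + (80 - 1*34) = -2 + (80 - 34) = -2 + 46 = 44)
Z(U, x) = 120 (Z(U, x) = -6*(-20) = 120)
(-13862 - 21717)*(15649 + 1/(Z(-41, X(-9, -13)) + V(118))) = (-13862 - 21717)*(15649 + 1/(120 + 44)) = -35579*(15649 + 1/164) = -35579*2566437/164 = -91311262023/164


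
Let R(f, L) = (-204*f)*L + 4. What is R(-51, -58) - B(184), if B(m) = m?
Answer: -603612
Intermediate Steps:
R(f, L) = 4 - 204*L*f (R(f, L) = -204*L*f + 4 = 4 - 204*L*f)
R(-51, -58) - B(184) = (4 - 204*(-58)*(-51)) - 1*184 = (4 - 603432) - 184 = -603428 - 184 = -603612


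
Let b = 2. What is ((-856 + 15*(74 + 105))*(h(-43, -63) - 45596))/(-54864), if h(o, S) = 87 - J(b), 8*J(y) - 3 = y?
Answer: 73988537/48768 ≈ 1517.2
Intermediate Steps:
J(y) = 3/8 + y/8
h(o, S) = 691/8 (h(o, S) = 87 - (3/8 + (⅛)*2) = 87 - (3/8 + ¼) = 87 - 1*5/8 = 87 - 5/8 = 691/8)
((-856 + 15*(74 + 105))*(h(-43, -63) - 45596))/(-54864) = ((-856 + 15*(74 + 105))*(691/8 - 45596))/(-54864) = ((-856 + 15*179)*(-364077/8))*(-1/54864) = ((-856 + 2685)*(-364077/8))*(-1/54864) = (1829*(-364077/8))*(-1/54864) = -665896833/8*(-1/54864) = 73988537/48768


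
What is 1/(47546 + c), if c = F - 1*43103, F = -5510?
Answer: -1/1067 ≈ -0.00093721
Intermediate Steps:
c = -48613 (c = -5510 - 1*43103 = -5510 - 43103 = -48613)
1/(47546 + c) = 1/(47546 - 48613) = 1/(-1067) = -1/1067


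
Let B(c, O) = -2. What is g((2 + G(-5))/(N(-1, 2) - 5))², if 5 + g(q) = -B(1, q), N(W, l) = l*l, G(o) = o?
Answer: 9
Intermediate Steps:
N(W, l) = l²
g(q) = -3 (g(q) = -5 - 1*(-2) = -5 + 2 = -3)
g((2 + G(-5))/(N(-1, 2) - 5))² = (-3)² = 9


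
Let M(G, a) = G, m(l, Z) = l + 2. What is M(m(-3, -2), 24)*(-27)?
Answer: 27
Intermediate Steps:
m(l, Z) = 2 + l
M(m(-3, -2), 24)*(-27) = (2 - 3)*(-27) = -1*(-27) = 27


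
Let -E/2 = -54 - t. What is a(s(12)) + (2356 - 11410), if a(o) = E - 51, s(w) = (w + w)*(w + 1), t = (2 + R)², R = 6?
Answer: -8869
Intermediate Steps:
t = 64 (t = (2 + 6)² = 8² = 64)
E = 236 (E = -2*(-54 - 1*64) = -2*(-54 - 64) = -2*(-118) = 236)
s(w) = 2*w*(1 + w) (s(w) = (2*w)*(1 + w) = 2*w*(1 + w))
a(o) = 185 (a(o) = 236 - 51 = 185)
a(s(12)) + (2356 - 11410) = 185 + (2356 - 11410) = 185 - 9054 = -8869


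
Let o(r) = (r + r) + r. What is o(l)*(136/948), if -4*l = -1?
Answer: 17/158 ≈ 0.10759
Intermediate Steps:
l = ¼ (l = -¼*(-1) = ¼ ≈ 0.25000)
o(r) = 3*r (o(r) = 2*r + r = 3*r)
o(l)*(136/948) = (3*(¼))*(136/948) = 3*(136*(1/948))/4 = (¾)*(34/237) = 17/158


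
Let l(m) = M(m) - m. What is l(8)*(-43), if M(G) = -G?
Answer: 688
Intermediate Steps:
l(m) = -2*m (l(m) = -m - m = -2*m)
l(8)*(-43) = -2*8*(-43) = -16*(-43) = 688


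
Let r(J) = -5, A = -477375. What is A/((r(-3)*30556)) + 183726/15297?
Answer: 2358137577/155805044 ≈ 15.135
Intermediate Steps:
A/((r(-3)*30556)) + 183726/15297 = -477375/((-5*30556)) + 183726/15297 = -477375/(-152780) + 183726*(1/15297) = -477375*(-1/152780) + 61242/5099 = 95475/30556 + 61242/5099 = 2358137577/155805044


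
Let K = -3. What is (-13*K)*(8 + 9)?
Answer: 663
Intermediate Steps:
(-13*K)*(8 + 9) = (-13*(-3))*(8 + 9) = 39*17 = 663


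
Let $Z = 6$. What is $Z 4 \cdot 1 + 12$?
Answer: $36$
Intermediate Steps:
$Z 4 \cdot 1 + 12 = 6 \cdot 4 \cdot 1 + 12 = 6 \cdot 4 + 12 = 24 + 12 = 36$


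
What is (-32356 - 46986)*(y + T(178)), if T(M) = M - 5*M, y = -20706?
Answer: 1699346956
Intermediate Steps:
T(M) = -4*M
(-32356 - 46986)*(y + T(178)) = (-32356 - 46986)*(-20706 - 4*178) = -79342*(-20706 - 712) = -79342*(-21418) = 1699346956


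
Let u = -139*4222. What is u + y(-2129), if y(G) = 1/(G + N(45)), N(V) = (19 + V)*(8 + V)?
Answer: -741201653/1263 ≈ -5.8686e+5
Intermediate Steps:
N(V) = (8 + V)*(19 + V)
y(G) = 1/(3392 + G) (y(G) = 1/(G + (152 + 45**2 + 27*45)) = 1/(G + (152 + 2025 + 1215)) = 1/(G + 3392) = 1/(3392 + G))
u = -586858
u + y(-2129) = -586858 + 1/(3392 - 2129) = -586858 + 1/1263 = -741201653/1263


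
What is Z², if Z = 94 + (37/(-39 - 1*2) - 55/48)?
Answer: 32746883521/3873024 ≈ 8455.1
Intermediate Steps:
Z = 180961/1968 (Z = 94 + (37/(-39 - 2) - 55*1/48) = 94 + (37/(-41) - 55/48) = 94 + (37*(-1/41) - 55/48) = 94 + (-37/41 - 55/48) = 94 - 4031/1968 = 180961/1968 ≈ 91.952)
Z² = (180961/1968)² = 32746883521/3873024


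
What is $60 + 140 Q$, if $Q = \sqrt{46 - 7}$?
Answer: $60 + 140 \sqrt{39} \approx 934.3$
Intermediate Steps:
$Q = \sqrt{39} \approx 6.245$
$60 + 140 Q = 60 + 140 \sqrt{39}$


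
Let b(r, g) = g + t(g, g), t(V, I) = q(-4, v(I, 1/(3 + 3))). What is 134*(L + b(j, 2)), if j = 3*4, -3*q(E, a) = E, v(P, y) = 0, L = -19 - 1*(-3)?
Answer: -5092/3 ≈ -1697.3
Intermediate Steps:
L = -16 (L = -19 + 3 = -16)
q(E, a) = -E/3
t(V, I) = 4/3 (t(V, I) = -⅓*(-4) = 4/3)
j = 12
b(r, g) = 4/3 + g (b(r, g) = g + 4/3 = 4/3 + g)
134*(L + b(j, 2)) = 134*(-16 + (4/3 + 2)) = 134*(-16 + 10/3) = 134*(-38/3) = -5092/3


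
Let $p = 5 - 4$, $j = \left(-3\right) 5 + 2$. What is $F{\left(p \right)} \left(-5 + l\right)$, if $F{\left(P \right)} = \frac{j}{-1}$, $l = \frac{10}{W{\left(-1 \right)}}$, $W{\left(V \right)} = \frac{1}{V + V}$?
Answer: $-325$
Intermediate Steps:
$j = -13$ ($j = -15 + 2 = -13$)
$p = 1$ ($p = 5 - 4 = 1$)
$W{\left(V \right)} = \frac{1}{2 V}$
$l = -20$ ($l = \frac{10}{\frac{1}{2} \frac{1}{-1}} = \frac{10}{\frac{1}{2} \left(-1\right)} = \frac{10}{- \frac{1}{2}} = 10 \left(-2\right) = -20$)
$F{\left(P \right)} = 13$ ($F{\left(P \right)} = - \frac{13}{-1} = \left(-13\right) \left(-1\right) = 13$)
$F{\left(p \right)} \left(-5 + l\right) = 13 \left(-5 - 20\right) = 13 \left(-25\right) = -325$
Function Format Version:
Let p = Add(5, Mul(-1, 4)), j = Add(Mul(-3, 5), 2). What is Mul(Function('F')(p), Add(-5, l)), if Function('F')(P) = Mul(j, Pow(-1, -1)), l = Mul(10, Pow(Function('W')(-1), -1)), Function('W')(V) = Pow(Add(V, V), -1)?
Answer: -325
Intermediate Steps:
j = -13 (j = Add(-15, 2) = -13)
p = 1 (p = Add(5, -4) = 1)
Function('W')(V) = Mul(Rational(1, 2), Pow(V, -1)) (Function('W')(V) = Pow(Mul(2, V), -1) = Mul(Rational(1, 2), Pow(V, -1)))
l = -20 (l = Mul(10, Pow(Mul(Rational(1, 2), Pow(-1, -1)), -1)) = Mul(10, Pow(Mul(Rational(1, 2), -1), -1)) = Mul(10, Pow(Rational(-1, 2), -1)) = Mul(10, -2) = -20)
Function('F')(P) = 13 (Function('F')(P) = Mul(-13, Pow(-1, -1)) = Mul(-13, -1) = 13)
Mul(Function('F')(p), Add(-5, l)) = Mul(13, Add(-5, -20)) = Mul(13, -25) = -325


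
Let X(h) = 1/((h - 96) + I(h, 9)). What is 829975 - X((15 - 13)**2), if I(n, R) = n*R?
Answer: 46478601/56 ≈ 8.2998e+5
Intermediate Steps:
I(n, R) = R*n
X(h) = 1/(-96 + 10*h) (X(h) = 1/((h - 96) + 9*h) = 1/((-96 + h) + 9*h) = 1/(-96 + 10*h))
829975 - X((15 - 13)**2) = 829975 - 1/(2*(-48 + 5*(15 - 13)**2)) = 829975 - 1/(2*(-48 + 5*2**2)) = 829975 - 1/(2*(-48 + 5*4)) = 829975 - 1/(2*(-48 + 20)) = 829975 - 1/(2*(-28)) = 829975 - (-1)/(2*28) = 829975 - 1*(-1/56) = 829975 + 1/56 = 46478601/56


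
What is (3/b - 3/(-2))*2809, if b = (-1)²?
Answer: 25281/2 ≈ 12641.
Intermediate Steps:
b = 1
(3/b - 3/(-2))*2809 = (3/1 - 3/(-2))*2809 = (3*1 - 3*(-½))*2809 = (3 + 3/2)*2809 = (9/2)*2809 = 25281/2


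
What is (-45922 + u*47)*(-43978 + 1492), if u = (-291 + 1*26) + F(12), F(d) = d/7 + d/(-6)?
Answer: 17365430238/7 ≈ 2.4808e+9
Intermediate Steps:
F(d) = -d/42 (F(d) = d*(⅐) + d*(-⅙) = d/7 - d/6 = -d/42)
u = -1857/7 (u = (-291 + 1*26) - 1/42*12 = (-291 + 26) - 2/7 = -265 - 2/7 = -1857/7 ≈ -265.29)
(-45922 + u*47)*(-43978 + 1492) = (-45922 - 1857/7*47)*(-43978 + 1492) = (-45922 - 87279/7)*(-42486) = -408733/7*(-42486) = 17365430238/7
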